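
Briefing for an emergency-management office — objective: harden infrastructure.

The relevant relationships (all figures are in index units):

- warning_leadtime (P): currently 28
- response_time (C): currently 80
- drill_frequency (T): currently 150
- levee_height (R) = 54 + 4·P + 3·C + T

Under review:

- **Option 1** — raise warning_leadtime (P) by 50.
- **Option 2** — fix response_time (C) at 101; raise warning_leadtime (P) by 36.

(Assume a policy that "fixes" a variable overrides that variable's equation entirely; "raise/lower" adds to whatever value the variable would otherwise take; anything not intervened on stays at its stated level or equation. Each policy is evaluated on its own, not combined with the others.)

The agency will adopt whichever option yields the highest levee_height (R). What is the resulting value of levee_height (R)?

Option 1 (P + 50):
  P = 28 + 50 = 78
  C = 80
  T = 150
  R = 54 + 4·78 + 3·80 + 150 = 756
Option 2 (C := 101, P + 36):
  P = 28 + 36 = 64
  C = 101
  T = 150
  R = 54 + 4·64 + 3·101 + 150 = 763
Comparing — Option 1: R=756, Option 2: R=763. Highest is 763 (Option 2).

763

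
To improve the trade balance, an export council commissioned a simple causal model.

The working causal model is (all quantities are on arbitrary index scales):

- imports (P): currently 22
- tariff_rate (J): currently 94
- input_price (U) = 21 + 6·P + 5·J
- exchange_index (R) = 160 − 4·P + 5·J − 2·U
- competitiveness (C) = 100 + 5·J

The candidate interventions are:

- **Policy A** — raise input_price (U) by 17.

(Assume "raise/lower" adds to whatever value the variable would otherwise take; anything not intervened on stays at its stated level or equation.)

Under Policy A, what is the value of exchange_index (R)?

Policy A (U + 17):
  P = 22
  J = 94
  U = 21 + 6·22 + 5·94 (+17 from intervention) = 640
  R = 160 − 4·22 + 5·94 − 2·640 = -738

-738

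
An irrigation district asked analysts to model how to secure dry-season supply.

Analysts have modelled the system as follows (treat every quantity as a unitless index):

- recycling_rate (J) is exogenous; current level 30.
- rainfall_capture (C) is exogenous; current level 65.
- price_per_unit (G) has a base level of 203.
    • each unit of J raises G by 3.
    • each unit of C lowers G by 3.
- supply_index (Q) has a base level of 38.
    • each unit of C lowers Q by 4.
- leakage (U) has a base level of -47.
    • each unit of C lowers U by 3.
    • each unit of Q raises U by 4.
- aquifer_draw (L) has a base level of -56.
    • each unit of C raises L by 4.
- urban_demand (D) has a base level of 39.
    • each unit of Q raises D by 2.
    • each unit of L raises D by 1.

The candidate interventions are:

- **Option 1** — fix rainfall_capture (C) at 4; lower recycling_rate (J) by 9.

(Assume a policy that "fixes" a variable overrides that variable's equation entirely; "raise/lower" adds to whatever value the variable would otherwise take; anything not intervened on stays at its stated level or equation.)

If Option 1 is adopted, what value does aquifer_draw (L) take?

Option 1 (C := 4, J − 9):
  C = 4
  L = -56 + 4·4 = -40

-40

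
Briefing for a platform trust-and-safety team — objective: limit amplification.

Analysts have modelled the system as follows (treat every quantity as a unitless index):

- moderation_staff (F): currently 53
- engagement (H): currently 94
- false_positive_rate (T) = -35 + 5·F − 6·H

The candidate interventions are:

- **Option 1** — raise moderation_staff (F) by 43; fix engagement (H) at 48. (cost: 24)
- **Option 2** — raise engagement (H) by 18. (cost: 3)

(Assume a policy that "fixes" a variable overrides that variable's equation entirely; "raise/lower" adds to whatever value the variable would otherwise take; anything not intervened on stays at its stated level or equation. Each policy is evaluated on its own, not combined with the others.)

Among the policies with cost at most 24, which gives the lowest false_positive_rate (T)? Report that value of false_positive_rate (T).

Option 1 (F + 43, H := 48):
  F = 53 + 43 = 96
  H = 48
  T = -35 + 5·96 − 6·48 = 157
Option 2 (H + 18):
  F = 53
  H = 94 + 18 = 112
  T = -35 + 5·53 − 6·112 = -442
Comparing — Option 1: T=157, Option 2: T=-442. Lowest is -442 (Option 2).

-442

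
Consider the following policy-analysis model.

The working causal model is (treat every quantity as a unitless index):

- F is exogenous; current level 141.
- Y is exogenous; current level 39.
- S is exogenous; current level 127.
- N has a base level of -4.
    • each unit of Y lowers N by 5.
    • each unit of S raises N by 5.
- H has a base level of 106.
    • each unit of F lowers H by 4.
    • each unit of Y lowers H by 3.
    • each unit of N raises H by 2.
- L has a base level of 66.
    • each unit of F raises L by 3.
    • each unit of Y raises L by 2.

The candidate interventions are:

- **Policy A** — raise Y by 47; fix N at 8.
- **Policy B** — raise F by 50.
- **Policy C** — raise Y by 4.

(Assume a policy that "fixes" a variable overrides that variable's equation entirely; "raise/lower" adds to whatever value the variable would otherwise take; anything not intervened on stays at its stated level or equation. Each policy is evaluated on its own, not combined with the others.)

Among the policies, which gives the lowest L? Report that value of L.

Policy A (Y + 47, N := 8):
  F = 141
  Y = 39 + 47 = 86
  L = 66 + 3·141 + 2·86 = 661
Policy B (F + 50):
  F = 141 + 50 = 191
  Y = 39
  L = 66 + 3·191 + 2·39 = 717
Policy C (Y + 4):
  F = 141
  Y = 39 + 4 = 43
  L = 66 + 3·141 + 2·43 = 575
Comparing — Policy A: L=661, Policy B: L=717, Policy C: L=575. Lowest is 575 (Policy C).

575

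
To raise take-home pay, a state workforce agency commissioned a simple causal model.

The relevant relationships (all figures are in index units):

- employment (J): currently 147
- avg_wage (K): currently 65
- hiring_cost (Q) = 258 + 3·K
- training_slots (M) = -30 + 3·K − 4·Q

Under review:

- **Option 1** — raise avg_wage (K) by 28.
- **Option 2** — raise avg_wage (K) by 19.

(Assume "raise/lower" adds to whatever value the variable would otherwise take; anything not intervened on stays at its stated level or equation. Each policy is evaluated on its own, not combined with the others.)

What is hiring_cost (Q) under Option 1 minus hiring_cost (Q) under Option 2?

27

Option 1 (K + 28):
  K = 65 + 28 = 93
  Q = 258 + 3·93 = 537
Option 2 (K + 19):
  K = 65 + 19 = 84
  Q = 258 + 3·84 = 510
Q: 537 − 510 = 27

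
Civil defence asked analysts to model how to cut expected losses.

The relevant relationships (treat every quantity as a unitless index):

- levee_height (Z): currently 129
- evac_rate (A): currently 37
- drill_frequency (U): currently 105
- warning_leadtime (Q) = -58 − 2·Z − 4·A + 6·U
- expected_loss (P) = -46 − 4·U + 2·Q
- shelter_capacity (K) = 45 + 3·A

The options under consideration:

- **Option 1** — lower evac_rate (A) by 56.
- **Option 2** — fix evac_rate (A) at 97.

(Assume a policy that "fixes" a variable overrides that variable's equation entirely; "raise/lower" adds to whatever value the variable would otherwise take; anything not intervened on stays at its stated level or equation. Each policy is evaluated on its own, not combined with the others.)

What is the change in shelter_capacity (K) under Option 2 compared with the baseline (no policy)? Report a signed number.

Baseline:
  A = 37
  K = 45 + 3·37 = 156
Option 2 (A := 97):
  A = 97
  K = 45 + 3·97 = 336
Change in K: 336 − 156 = 180

180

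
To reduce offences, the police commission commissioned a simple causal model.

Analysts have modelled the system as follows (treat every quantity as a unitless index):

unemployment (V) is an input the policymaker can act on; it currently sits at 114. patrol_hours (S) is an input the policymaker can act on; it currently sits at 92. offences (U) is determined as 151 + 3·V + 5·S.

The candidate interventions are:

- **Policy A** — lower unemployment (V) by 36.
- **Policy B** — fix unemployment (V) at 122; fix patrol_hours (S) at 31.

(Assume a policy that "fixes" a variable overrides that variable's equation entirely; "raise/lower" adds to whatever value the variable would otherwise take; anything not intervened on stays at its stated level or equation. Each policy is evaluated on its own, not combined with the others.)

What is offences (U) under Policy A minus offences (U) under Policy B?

Policy A (V − 36):
  V = 114 − 36 = 78
  S = 92
  U = 151 + 3·78 + 5·92 = 845
Policy B (V := 122, S := 31):
  V = 122
  S = 31
  U = 151 + 3·122 + 5·31 = 672
U: 845 − 672 = 173

173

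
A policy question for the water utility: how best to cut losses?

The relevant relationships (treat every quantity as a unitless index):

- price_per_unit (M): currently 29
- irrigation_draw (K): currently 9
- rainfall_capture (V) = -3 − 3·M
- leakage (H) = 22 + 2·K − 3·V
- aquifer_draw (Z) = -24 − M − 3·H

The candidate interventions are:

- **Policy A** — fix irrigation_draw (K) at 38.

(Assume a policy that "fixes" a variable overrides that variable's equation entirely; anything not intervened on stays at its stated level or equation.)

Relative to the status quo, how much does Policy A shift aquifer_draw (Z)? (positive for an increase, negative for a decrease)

Baseline:
  M = 29
  K = 9
  V = -3 − 3·29 = -90
  H = 22 + 2·9 − 3·(-90) = 310
  Z = -24 − 29 − 3·310 = -983
Policy A (K := 38):
  M = 29
  K = 38
  V = -3 − 3·29 = -90
  H = 22 + 2·38 − 3·(-90) = 368
  Z = -24 − 29 − 3·368 = -1157
Change in Z: -1157 − (-983) = -174

-174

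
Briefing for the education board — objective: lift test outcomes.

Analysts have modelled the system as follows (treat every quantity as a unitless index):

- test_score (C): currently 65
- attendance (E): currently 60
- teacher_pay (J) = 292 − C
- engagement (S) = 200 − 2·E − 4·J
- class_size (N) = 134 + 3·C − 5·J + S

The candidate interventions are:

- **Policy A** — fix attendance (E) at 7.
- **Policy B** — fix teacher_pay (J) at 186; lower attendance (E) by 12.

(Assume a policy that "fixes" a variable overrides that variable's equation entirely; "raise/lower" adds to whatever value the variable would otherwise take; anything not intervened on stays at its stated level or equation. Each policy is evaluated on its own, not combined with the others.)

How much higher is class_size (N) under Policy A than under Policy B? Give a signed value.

Policy A (E := 7):
  C = 65
  E = 7
  J = 292 − 65 = 227
  S = 200 − 2·7 − 4·227 = -722
  N = 134 + 3·65 − 5·227 + (-722) = -1528
Policy B (J := 186, E − 12):
  C = 65
  E = 60 − 12 = 48
  J = 186
  S = 200 − 2·48 − 4·186 = -640
  N = 134 + 3·65 − 5·186 + (-640) = -1241
N: -1528 − (-1241) = -287

-287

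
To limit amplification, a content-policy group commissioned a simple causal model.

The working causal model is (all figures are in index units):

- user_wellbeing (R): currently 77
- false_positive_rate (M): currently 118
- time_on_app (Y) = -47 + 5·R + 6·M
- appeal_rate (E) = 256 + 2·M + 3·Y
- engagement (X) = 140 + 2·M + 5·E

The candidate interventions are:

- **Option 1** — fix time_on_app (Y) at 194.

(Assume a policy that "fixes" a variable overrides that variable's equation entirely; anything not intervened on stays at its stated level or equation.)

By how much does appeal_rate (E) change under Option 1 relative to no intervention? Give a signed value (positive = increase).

Baseline:
  R = 77
  M = 118
  Y = -47 + 5·77 + 6·118 = 1046
  E = 256 + 2·118 + 3·1046 = 3630
Option 1 (Y := 194):
  R = 77
  M = 118
  Y = 194
  E = 256 + 2·118 + 3·194 = 1074
Change in E: 1074 − 3630 = -2556

-2556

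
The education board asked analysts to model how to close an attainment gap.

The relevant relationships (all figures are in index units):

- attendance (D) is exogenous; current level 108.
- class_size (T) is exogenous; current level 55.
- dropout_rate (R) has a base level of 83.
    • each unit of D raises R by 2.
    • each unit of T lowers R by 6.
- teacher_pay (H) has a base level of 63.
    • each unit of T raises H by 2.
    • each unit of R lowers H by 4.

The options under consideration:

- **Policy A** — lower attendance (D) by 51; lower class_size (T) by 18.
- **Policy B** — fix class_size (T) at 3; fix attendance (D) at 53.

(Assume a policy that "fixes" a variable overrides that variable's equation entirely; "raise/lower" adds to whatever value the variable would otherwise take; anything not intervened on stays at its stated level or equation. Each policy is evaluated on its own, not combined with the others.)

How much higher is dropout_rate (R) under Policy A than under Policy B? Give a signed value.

Policy A (D − 51, T − 18):
  D = 108 − 51 = 57
  T = 55 − 18 = 37
  R = 83 + 2·57 − 6·37 = -25
Policy B (T := 3, D := 53):
  D = 53
  T = 3
  R = 83 + 2·53 − 6·3 = 171
R: -25 − 171 = -196

-196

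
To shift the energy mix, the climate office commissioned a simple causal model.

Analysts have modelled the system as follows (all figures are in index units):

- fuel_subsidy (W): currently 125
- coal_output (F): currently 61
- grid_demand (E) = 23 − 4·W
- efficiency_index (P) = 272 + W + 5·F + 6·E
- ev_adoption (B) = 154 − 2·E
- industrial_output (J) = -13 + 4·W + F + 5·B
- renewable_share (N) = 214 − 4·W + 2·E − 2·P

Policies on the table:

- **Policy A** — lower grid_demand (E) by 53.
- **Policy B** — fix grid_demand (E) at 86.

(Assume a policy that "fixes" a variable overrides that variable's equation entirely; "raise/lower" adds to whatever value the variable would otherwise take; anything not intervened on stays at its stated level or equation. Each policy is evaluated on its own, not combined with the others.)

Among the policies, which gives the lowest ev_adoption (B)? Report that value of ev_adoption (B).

Policy A (E − 53):
  W = 125
  E = 23 − 4·125 (−53 from intervention) = -530
  B = 154 − 2·(-530) = 1214
Policy B (E := 86):
  W = 125
  E = 86
  B = 154 − 2·86 = -18
Comparing — Policy A: B=1214, Policy B: B=-18. Lowest is -18 (Policy B).

-18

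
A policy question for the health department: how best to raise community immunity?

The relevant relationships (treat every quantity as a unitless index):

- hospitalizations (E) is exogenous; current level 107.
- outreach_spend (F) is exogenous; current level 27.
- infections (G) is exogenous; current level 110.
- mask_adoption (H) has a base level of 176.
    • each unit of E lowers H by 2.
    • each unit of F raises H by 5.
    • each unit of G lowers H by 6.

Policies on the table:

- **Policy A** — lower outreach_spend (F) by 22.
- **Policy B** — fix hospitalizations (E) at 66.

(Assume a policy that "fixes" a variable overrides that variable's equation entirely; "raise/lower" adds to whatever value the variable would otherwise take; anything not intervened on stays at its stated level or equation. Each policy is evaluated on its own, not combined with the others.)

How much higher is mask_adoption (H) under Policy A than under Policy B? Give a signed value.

Policy A (F − 22):
  E = 107
  F = 27 − 22 = 5
  G = 110
  H = 176 − 2·107 + 5·5 − 6·110 = -673
Policy B (E := 66):
  E = 66
  F = 27
  G = 110
  H = 176 − 2·66 + 5·27 − 6·110 = -481
H: -673 − (-481) = -192

-192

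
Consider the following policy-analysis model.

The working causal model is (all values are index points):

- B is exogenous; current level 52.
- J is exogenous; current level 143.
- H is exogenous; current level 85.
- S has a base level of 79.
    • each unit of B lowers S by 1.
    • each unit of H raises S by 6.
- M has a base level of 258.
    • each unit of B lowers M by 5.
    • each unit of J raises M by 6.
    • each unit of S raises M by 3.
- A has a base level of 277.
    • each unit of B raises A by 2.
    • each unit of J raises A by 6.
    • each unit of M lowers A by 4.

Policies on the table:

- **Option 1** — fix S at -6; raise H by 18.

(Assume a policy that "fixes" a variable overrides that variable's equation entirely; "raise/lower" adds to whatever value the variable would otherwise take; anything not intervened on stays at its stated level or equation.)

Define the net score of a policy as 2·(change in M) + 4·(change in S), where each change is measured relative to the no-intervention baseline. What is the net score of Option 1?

-5430

Baseline:
  B = 52
  J = 143
  H = 85
  S = 79 − 52 + 6·85 = 537
  M = 258 − 5·52 + 6·143 + 3·537 = 2467
Option 1 (S := -6, H + 18):
  B = 52
  J = 143
  H = 85 + 18 = 103
  S = -6
  M = 258 − 5·52 + 6·143 + 3·(-6) = 838
ΔM = 838 − 2467 = -1629; ΔS = -6 − 537 = -543
Score = 2·(-1629) + 4·(-543) = -5430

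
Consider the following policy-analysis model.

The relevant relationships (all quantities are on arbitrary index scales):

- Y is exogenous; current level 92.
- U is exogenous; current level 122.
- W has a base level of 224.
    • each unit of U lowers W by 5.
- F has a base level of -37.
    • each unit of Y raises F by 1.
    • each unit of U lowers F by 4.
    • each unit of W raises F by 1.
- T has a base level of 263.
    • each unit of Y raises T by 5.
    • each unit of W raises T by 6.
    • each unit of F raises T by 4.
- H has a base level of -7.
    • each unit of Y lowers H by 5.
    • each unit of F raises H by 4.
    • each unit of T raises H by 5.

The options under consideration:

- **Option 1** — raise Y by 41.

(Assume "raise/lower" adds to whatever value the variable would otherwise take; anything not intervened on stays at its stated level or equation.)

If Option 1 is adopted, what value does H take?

-26284

Option 1 (Y + 41):
  Y = 92 + 41 = 133
  U = 122
  W = 224 − 5·122 = -386
  F = -37 + 133 − 4·122 + (-386) = -778
  T = 263 + 5·133 + 6·(-386) + 4·(-778) = -4500
  H = -7 − 5·133 + 4·(-778) + 5·(-4500) = -26284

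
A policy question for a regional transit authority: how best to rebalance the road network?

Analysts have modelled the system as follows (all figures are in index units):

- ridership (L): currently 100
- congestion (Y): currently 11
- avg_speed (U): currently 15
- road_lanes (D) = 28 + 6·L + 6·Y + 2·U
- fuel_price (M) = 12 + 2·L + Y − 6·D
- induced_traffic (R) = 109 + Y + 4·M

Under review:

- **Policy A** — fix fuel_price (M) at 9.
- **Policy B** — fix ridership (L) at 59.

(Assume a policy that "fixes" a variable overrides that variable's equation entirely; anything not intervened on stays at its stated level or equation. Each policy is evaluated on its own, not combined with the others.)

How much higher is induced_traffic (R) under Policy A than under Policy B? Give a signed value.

Policy A (M := 9):
  L = 100
  Y = 11
  U = 15
  D = 28 + 6·100 + 6·11 + 2·15 = 724
  M = 9
  R = 109 + 11 + 4·9 = 156
Policy B (L := 59):
  L = 59
  Y = 11
  U = 15
  D = 28 + 6·59 + 6·11 + 2·15 = 478
  M = 12 + 2·59 + 11 − 6·478 = -2727
  R = 109 + 11 + 4·(-2727) = -10788
R: 156 − (-10788) = 10944

10944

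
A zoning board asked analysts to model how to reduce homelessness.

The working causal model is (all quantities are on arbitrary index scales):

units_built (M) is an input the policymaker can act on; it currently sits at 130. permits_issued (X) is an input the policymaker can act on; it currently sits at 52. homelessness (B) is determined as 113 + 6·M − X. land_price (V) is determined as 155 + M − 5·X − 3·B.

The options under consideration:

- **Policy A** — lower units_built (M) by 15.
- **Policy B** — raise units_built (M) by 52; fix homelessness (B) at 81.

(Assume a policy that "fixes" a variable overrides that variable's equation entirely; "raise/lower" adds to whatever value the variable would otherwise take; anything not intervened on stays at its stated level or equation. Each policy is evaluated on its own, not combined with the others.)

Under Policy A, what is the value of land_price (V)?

-2243

Policy A (M − 15):
  M = 130 − 15 = 115
  X = 52
  B = 113 + 6·115 − 52 = 751
  V = 155 + 115 − 5·52 − 3·751 = -2243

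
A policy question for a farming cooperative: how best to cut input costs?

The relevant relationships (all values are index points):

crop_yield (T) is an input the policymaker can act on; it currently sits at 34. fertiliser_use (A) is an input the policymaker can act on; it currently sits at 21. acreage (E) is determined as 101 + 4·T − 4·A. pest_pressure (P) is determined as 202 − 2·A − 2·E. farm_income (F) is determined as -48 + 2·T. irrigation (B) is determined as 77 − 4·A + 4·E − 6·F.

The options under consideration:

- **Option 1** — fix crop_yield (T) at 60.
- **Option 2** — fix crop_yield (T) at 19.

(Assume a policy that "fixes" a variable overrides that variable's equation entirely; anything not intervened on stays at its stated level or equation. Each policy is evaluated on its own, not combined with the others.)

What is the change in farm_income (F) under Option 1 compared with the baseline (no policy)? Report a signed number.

Baseline:
  T = 34
  F = -48 + 2·34 = 20
Option 1 (T := 60):
  T = 60
  F = -48 + 2·60 = 72
Change in F: 72 − 20 = 52

52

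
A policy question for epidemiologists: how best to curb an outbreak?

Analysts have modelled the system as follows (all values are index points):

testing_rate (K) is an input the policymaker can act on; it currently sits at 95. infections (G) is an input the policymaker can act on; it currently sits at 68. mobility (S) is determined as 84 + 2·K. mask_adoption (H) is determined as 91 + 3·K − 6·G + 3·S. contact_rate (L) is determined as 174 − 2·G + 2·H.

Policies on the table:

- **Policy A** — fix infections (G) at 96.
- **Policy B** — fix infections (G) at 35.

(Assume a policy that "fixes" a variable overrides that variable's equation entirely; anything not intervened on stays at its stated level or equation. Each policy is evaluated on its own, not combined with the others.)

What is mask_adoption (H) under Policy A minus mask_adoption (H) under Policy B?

Policy A (G := 96):
  K = 95
  G = 96
  S = 84 + 2·95 = 274
  H = 91 + 3·95 − 6·96 + 3·274 = 622
Policy B (G := 35):
  K = 95
  G = 35
  S = 84 + 2·95 = 274
  H = 91 + 3·95 − 6·35 + 3·274 = 988
H: 622 − 988 = -366

-366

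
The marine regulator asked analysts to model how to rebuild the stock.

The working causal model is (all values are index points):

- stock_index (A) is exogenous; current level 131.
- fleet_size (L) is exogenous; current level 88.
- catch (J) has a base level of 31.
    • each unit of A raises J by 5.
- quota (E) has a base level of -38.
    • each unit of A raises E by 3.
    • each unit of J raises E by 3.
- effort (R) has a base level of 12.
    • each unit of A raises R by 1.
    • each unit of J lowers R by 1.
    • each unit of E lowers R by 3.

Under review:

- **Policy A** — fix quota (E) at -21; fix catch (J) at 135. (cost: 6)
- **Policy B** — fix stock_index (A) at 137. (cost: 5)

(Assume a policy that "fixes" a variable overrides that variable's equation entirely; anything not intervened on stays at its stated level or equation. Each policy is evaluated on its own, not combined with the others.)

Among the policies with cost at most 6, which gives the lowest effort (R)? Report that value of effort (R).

Policy A (E := -21, J := 135):
  A = 131
  J = 135
  E = -21
  R = 12 + 131 − 135 − 3·(-21) = 71
Policy B (A := 137):
  A = 137
  J = 31 + 5·137 = 716
  E = -38 + 3·137 + 3·716 = 2521
  R = 12 + 137 − 716 − 3·2521 = -8130
Comparing — Policy A: R=71, Policy B: R=-8130. Lowest is -8130 (Policy B).

-8130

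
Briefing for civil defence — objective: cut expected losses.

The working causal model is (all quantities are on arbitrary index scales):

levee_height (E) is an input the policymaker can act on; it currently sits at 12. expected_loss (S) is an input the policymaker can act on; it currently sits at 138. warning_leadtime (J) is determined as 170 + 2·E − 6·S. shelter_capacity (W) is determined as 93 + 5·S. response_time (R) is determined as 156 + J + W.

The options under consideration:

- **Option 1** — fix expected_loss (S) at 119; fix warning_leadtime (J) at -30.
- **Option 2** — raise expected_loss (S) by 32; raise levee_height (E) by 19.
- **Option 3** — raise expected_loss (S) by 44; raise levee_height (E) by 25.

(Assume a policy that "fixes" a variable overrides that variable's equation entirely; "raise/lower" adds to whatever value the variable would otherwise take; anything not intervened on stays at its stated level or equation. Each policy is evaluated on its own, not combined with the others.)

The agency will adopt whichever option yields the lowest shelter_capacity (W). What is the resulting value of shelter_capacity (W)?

Option 1 (S := 119, J := -30):
  S = 119
  W = 93 + 5·119 = 688
Option 2 (S + 32, E + 19):
  S = 138 + 32 = 170
  W = 93 + 5·170 = 943
Option 3 (S + 44, E + 25):
  S = 138 + 44 = 182
  W = 93 + 5·182 = 1003
Comparing — Option 1: W=688, Option 2: W=943, Option 3: W=1003. Lowest is 688 (Option 1).

688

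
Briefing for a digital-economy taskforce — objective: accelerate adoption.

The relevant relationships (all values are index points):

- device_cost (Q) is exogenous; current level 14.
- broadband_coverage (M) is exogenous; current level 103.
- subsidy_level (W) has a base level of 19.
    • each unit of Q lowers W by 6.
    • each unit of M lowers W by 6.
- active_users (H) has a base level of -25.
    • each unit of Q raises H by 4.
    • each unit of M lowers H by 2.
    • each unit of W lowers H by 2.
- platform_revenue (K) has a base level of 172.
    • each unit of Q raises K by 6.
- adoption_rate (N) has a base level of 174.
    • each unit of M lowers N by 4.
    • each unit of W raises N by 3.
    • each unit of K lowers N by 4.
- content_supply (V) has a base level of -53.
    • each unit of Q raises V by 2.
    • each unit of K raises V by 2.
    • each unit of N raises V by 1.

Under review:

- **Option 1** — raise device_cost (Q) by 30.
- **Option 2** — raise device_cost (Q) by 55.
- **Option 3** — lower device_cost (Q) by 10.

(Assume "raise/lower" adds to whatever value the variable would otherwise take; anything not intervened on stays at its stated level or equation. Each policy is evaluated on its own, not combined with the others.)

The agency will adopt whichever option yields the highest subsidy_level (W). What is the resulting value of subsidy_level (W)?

-623

Option 1 (Q + 30):
  Q = 14 + 30 = 44
  M = 103
  W = 19 − 6·44 − 6·103 = -863
Option 2 (Q + 55):
  Q = 14 + 55 = 69
  M = 103
  W = 19 − 6·69 − 6·103 = -1013
Option 3 (Q − 10):
  Q = 14 − 10 = 4
  M = 103
  W = 19 − 6·4 − 6·103 = -623
Comparing — Option 1: W=-863, Option 2: W=-1013, Option 3: W=-623. Highest is -623 (Option 3).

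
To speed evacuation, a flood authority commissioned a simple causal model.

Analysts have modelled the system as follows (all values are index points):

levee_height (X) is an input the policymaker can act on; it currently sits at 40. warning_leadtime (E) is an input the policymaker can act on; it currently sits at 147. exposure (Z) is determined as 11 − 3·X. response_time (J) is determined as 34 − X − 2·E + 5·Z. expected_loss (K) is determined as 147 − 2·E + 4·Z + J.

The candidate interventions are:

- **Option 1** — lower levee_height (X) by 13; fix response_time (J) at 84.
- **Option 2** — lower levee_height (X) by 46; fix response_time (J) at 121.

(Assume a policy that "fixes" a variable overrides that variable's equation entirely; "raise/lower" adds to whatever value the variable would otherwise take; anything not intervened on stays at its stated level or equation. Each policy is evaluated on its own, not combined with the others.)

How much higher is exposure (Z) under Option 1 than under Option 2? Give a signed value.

-99

Option 1 (X − 13, J := 84):
  X = 40 − 13 = 27
  Z = 11 − 3·27 = -70
Option 2 (X − 46, J := 121):
  X = 40 − 46 = -6
  Z = 11 − 3·(-6) = 29
Z: -70 − 29 = -99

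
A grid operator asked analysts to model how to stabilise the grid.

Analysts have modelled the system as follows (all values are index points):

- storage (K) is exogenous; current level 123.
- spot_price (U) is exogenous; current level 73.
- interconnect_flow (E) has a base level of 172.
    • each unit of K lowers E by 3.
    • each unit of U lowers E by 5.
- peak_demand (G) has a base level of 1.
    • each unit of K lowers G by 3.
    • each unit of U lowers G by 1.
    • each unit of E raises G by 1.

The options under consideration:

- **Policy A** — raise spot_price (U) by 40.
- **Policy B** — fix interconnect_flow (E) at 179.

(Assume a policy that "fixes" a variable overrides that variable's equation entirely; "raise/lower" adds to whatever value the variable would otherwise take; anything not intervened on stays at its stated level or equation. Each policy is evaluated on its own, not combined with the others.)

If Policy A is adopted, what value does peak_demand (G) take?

Policy A (U + 40):
  K = 123
  U = 73 + 40 = 113
  E = 172 − 3·123 − 5·113 = -762
  G = 1 − 3·123 − 113 + (-762) = -1243

-1243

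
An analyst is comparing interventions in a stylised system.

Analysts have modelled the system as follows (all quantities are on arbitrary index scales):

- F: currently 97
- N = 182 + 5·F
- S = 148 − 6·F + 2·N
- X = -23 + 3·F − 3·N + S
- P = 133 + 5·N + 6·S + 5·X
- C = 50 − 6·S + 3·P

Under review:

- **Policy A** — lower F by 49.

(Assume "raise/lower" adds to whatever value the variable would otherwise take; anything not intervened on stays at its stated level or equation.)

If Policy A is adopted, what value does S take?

704

Policy A (F − 49):
  F = 97 − 49 = 48
  N = 182 + 5·48 = 422
  S = 148 − 6·48 + 2·422 = 704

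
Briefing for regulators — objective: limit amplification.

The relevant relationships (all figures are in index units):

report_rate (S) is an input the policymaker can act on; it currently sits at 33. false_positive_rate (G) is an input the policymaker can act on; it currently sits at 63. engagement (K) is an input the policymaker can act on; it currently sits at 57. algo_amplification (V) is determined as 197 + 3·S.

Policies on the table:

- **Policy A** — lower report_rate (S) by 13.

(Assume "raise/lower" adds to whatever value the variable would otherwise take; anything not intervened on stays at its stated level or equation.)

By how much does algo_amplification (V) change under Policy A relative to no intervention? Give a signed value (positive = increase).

Baseline:
  S = 33
  V = 197 + 3·33 = 296
Policy A (S − 13):
  S = 33 − 13 = 20
  V = 197 + 3·20 = 257
Change in V: 257 − 296 = -39

-39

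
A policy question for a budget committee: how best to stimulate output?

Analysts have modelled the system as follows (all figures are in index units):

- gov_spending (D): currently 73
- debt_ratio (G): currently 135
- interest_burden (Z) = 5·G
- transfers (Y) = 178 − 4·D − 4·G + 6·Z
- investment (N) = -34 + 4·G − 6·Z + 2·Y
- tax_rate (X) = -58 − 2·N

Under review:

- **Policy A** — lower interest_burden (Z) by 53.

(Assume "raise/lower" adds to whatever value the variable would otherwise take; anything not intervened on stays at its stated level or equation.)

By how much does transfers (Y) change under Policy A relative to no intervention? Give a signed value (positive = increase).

-318

Baseline:
  D = 73
  G = 135
  Z = 0 + 5·135 = 675
  Y = 178 − 4·73 − 4·135 + 6·675 = 3396
Policy A (Z − 53):
  D = 73
  G = 135
  Z = 0 + 5·135 (−53 from intervention) = 622
  Y = 178 − 4·73 − 4·135 + 6·622 = 3078
Change in Y: 3078 − 3396 = -318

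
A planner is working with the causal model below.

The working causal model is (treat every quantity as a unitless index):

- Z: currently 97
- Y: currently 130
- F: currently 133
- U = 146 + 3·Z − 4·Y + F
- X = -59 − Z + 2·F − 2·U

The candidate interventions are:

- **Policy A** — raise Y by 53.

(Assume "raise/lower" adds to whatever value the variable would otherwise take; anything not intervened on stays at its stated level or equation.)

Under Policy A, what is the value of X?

Policy A (Y + 53):
  Z = 97
  Y = 130 + 53 = 183
  F = 133
  U = 146 + 3·97 − 4·183 + 133 = -162
  X = -59 − 97 + 2·133 − 2·(-162) = 434

434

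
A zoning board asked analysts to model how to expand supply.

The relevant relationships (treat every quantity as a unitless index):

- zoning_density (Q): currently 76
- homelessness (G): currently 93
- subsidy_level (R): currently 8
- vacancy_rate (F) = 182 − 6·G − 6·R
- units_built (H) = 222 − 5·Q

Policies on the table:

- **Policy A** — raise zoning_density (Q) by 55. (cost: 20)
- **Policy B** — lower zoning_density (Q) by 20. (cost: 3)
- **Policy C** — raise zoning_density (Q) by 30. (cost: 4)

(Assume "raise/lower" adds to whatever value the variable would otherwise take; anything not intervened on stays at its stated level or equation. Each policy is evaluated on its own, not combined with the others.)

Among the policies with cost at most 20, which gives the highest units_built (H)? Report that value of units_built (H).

-58

Policy A (Q + 55):
  Q = 76 + 55 = 131
  H = 222 − 5·131 = -433
Policy B (Q − 20):
  Q = 76 − 20 = 56
  H = 222 − 5·56 = -58
Policy C (Q + 30):
  Q = 76 + 30 = 106
  H = 222 − 5·106 = -308
Comparing — Policy A: H=-433, Policy B: H=-58, Policy C: H=-308. Highest is -58 (Policy B).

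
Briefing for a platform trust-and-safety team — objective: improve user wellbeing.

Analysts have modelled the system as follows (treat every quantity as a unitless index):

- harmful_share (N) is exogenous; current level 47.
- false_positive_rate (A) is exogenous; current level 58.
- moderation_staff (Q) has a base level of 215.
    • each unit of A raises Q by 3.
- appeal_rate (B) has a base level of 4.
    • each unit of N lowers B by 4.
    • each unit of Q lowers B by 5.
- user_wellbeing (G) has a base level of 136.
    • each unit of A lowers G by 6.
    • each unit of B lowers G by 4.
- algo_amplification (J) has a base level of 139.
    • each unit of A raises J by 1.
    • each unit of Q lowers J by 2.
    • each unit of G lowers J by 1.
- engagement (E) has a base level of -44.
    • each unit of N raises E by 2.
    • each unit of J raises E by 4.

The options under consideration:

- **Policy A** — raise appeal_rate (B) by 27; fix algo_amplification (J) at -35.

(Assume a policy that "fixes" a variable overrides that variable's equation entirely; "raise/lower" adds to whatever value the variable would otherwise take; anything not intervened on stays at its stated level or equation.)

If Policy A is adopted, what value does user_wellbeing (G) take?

Policy A (B + 27, J := -35):
  N = 47
  A = 58
  Q = 215 + 3·58 = 389
  B = 4 − 4·47 − 5·389 (+27 from intervention) = -2102
  G = 136 − 6·58 − 4·(-2102) = 8196

8196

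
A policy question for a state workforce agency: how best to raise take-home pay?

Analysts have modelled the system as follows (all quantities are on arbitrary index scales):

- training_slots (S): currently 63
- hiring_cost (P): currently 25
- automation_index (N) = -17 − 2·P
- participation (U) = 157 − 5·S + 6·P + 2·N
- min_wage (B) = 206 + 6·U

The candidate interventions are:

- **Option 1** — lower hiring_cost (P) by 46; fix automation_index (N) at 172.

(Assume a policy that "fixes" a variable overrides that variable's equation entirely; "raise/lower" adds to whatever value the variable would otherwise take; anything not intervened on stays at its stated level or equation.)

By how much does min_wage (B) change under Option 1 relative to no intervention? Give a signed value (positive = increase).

1212

Baseline:
  S = 63
  P = 25
  N = -17 − 2·25 = -67
  U = 157 − 5·63 + 6·25 + 2·(-67) = -142
  B = 206 + 6·(-142) = -646
Option 1 (P − 46, N := 172):
  S = 63
  P = 25 − 46 = -21
  N = 172
  U = 157 − 5·63 + 6·(-21) + 2·172 = 60
  B = 206 + 6·60 = 566
Change in B: 566 − (-646) = 1212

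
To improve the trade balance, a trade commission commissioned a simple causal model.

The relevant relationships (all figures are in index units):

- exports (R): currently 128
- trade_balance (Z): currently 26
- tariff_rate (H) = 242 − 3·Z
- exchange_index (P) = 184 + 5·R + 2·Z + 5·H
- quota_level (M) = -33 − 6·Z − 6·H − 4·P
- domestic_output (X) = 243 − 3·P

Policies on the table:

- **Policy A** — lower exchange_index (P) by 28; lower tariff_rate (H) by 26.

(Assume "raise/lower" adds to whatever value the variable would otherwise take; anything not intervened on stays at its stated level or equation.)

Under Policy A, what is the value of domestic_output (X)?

Policy A (P − 28, H − 26):
  R = 128
  Z = 26
  H = 242 − 3·26 (−26 from intervention) = 138
  P = 184 + 5·128 + 2·26 + 5·138 (−28 from intervention) = 1538
  X = 243 − 3·1538 = -4371

-4371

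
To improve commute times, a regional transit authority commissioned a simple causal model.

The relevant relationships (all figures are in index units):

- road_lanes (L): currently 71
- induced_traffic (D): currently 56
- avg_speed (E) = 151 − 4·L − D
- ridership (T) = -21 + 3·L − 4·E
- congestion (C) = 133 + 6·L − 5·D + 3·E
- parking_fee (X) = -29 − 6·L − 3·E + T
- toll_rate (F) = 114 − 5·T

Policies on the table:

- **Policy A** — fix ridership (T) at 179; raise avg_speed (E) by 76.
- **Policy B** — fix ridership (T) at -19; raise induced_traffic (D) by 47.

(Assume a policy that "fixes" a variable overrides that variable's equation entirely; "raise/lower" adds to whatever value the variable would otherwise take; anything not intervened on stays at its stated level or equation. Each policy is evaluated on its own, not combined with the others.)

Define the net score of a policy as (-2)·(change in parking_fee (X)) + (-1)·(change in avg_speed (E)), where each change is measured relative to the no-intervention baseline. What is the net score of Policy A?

1918

Baseline:
  L = 71
  D = 56
  E = 151 − 4·71 − 56 = -189
  T = -21 + 3·71 − 4·(-189) = 948
  X = -29 − 6·71 − 3·(-189) + 948 = 1060
Policy A (T := 179, E + 76):
  L = 71
  D = 56
  E = 151 − 4·71 − 56 (+76 from intervention) = -113
  T = 179
  X = -29 − 6·71 − 3·(-113) + 179 = 63
ΔX = 63 − 1060 = -997; ΔE = -113 − (-189) = 76
Score = (-2)·(-997) + (-1)·76 = 1918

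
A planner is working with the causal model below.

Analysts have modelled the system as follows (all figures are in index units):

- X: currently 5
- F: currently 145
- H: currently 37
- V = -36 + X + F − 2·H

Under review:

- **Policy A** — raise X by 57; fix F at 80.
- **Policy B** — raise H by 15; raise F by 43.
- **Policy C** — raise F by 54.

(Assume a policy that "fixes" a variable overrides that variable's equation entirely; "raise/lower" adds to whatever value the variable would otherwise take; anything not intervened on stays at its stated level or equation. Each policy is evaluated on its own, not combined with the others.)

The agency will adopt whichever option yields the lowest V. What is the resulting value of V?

Policy A (X + 57, F := 80):
  X = 5 + 57 = 62
  F = 80
  H = 37
  V = -36 + 62 + 80 − 2·37 = 32
Policy B (H + 15, F + 43):
  X = 5
  F = 145 + 43 = 188
  H = 37 + 15 = 52
  V = -36 + 5 + 188 − 2·52 = 53
Policy C (F + 54):
  X = 5
  F = 145 + 54 = 199
  H = 37
  V = -36 + 5 + 199 − 2·37 = 94
Comparing — Policy A: V=32, Policy B: V=53, Policy C: V=94. Lowest is 32 (Policy A).

32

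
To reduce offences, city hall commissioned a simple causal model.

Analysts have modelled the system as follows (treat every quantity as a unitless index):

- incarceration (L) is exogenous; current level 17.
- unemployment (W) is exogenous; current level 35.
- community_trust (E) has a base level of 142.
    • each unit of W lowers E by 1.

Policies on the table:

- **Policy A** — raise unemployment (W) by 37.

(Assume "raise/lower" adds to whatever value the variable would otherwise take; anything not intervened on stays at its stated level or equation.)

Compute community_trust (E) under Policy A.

Policy A (W + 37):
  W = 35 + 37 = 72
  E = 142 − 72 = 70

70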